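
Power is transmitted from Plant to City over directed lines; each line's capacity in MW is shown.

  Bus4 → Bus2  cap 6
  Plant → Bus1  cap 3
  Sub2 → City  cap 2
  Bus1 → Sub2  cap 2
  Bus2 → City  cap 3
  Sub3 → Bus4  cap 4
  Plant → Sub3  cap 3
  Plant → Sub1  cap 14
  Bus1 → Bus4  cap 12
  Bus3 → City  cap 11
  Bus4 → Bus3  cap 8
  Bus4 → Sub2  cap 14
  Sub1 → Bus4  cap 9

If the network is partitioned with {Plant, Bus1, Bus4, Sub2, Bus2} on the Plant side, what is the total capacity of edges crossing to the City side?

Edges leaving {Plant, Bus1, Bus4, Sub2, Bus2}: Plant→Sub1 (14), Plant→Sub3 (3), Bus4→Bus3 (8), Sub2→City (2), Bus2→City (3).
Cut capacity = 14 + 3 + 8 + 2 + 3 = 30.

30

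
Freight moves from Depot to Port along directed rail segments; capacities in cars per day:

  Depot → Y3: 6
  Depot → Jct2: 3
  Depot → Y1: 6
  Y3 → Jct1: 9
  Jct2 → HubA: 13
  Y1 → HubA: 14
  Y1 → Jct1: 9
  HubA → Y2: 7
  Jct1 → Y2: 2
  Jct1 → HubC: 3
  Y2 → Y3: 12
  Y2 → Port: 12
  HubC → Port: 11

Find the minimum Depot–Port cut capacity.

Augment Depot→Y3→Jct1→Y2→Port: bottleneck 2, flow now 2.
Augment Depot→Y3→Jct1→HubC→Port: bottleneck 3, flow now 5.
Augment Depot→Jct2→HubA→Y2→Port: bottleneck 3, flow now 8.
Augment Depot→Y1→HubA→Y2→Port: bottleneck 4, flow now 12.
No augmenting path remains; maximum flow = 12.
By max-flow min-cut, the minimum cut capacity equals the max flow.
In the residual graph, reachable from Depot: {Depot, Y3, Jct2, Y1, HubA, Jct1}.
Min-cut edges: HubA→Y2 (7), Jct1→Y2 (2), Jct1→HubC (3); capacity 7 + 2 + 3 = 12.

12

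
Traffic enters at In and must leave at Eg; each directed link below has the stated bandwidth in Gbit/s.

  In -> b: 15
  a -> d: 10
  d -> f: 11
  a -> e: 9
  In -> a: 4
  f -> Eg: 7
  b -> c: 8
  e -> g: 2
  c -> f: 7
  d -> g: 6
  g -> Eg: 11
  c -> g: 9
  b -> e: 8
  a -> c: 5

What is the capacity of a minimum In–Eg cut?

Augment In→a→c→f→Eg: bottleneck 4, flow now 4.
Augment In→b→c→f→Eg: bottleneck 3, flow now 7.
Augment In→b→c→g→Eg: bottleneck 5, flow now 12.
Augment In→b→e→g→Eg: bottleneck 2, flow now 14.
No augmenting path remains; maximum flow = 14.
By max-flow min-cut, the minimum cut capacity equals the max flow.
In the residual graph, reachable from In: {In, b, e}.
Min-cut edges: In→a (4), b→c (8), e→g (2); capacity 4 + 8 + 2 = 14.

14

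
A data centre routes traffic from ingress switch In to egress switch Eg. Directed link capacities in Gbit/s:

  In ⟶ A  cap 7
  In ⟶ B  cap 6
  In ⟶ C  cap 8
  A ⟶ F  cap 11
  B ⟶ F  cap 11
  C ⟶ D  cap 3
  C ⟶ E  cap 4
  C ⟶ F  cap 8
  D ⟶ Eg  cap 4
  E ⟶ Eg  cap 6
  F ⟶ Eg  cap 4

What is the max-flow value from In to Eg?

11

Augment In→A→F→Eg: bottleneck 4, flow now 4.
Augment In→C→D→Eg: bottleneck 3, flow now 7.
Augment In→C→E→Eg: bottleneck 4, flow now 11.
No augmenting path remains; maximum flow = 11.
In the residual graph, reachable from In: {In, A, B, C, F}.
Min-cut edges: C→D (3), C→E (4), F→Eg (4); capacity 3 + 4 + 4 = 11.
This cut is saturated, so no flow can exceed 11.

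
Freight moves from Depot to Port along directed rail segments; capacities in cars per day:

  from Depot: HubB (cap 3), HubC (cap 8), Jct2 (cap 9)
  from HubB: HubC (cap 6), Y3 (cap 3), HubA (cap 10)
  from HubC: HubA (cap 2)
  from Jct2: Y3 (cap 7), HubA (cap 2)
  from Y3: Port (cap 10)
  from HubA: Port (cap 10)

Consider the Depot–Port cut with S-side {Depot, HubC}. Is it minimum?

Yes — it is a minimum cut (capacity 14).

Given cut capacity: 3 + 9 + 2 = 14.
Augment Depot→HubB→Y3→Port: bottleneck 3, flow now 3.
Augment Depot→HubC→HubA→Port: bottleneck 2, flow now 5.
Augment Depot→Jct2→Y3→Port: bottleneck 7, flow now 12.
Augment Depot→Jct2→HubA→Port: bottleneck 2, flow now 14.
No augmenting path remains; maximum flow = 14.
Cut capacity 14 equals the max flow, so it is a minimum cut.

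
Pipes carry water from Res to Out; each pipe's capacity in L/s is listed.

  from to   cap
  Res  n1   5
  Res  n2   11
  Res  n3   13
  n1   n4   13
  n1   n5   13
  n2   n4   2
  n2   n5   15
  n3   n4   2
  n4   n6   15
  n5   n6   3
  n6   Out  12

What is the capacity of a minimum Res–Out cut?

12

Augment Res→n1→n4→n6→Out: bottleneck 5, flow now 5.
Augment Res→n2→n4→n6→Out: bottleneck 2, flow now 7.
Augment Res→n2→n5→n6→Out: bottleneck 3, flow now 10.
Augment Res→n3→n4→n6→Out: bottleneck 2, flow now 12.
No augmenting path remains; maximum flow = 12.
By max-flow min-cut, the minimum cut capacity equals the max flow.
In the residual graph, reachable from Res: {Res, n2, n3, n5}.
Min-cut edges: Res→n1 (5), n2→n4 (2), n3→n4 (2), n5→n6 (3); capacity 5 + 2 + 2 + 3 = 12.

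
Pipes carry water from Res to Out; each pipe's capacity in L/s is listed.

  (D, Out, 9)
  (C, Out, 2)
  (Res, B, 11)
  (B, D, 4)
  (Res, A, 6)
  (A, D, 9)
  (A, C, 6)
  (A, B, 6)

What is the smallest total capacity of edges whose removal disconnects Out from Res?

10

Augment Res→A→C→Out: bottleneck 2, flow now 2.
Augment Res→A→D→Out: bottleneck 4, flow now 6.
Augment Res→B→D→Out: bottleneck 4, flow now 10.
No augmenting path remains; maximum flow = 10.
By max-flow min-cut, the minimum cut capacity equals the max flow.
In the residual graph, reachable from Res: {Res, B}.
Min-cut edges: Res→A (6), B→D (4); capacity 6 + 4 = 10.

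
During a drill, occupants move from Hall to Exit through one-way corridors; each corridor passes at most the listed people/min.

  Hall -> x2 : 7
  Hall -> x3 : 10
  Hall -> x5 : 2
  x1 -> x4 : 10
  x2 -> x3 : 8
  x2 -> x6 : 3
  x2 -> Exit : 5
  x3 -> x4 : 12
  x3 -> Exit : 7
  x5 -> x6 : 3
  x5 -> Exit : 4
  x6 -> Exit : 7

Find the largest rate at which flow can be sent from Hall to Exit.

16

Augment Hall→x2→Exit: bottleneck 5, flow now 5.
Augment Hall→x3→Exit: bottleneck 7, flow now 12.
Augment Hall→x5→Exit: bottleneck 2, flow now 14.
Augment Hall→x2→x6→Exit: bottleneck 2, flow now 16.
No augmenting path remains; maximum flow = 16.
In the residual graph, reachable from Hall: {Hall, x3, x4}.
Min-cut edges: Hall→x2 (7), Hall→x5 (2), x3→Exit (7); capacity 7 + 2 + 7 = 16.
This cut is saturated, so no flow can exceed 16.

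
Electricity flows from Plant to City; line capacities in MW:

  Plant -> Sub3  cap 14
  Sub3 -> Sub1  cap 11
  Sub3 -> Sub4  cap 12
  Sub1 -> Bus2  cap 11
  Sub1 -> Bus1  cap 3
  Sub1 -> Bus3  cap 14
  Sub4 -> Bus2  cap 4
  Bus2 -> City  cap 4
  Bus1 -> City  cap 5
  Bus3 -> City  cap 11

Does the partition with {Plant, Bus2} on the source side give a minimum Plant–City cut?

Given cut capacity: 14 + 4 = 18.
Augment Plant→Sub3→Sub1→Bus2→City: bottleneck 4, flow now 4.
Augment Plant→Sub3→Sub1→Bus1→City: bottleneck 3, flow now 7.
Augment Plant→Sub3→Sub1→Bus3→City: bottleneck 4, flow now 11.
Augment Plant→Sub3→Sub4→Bus2→Sub1→Bus3→City: bottleneck 3, flow now 14. (uses reverse residual edge)
No augmenting path remains; maximum flow = 14.
In the residual graph, reachable from Plant: {Plant}.
Min-cut edges: Plant→Sub3 (14); capacity 14 = 14.
Cut capacity 18 exceeds the max flow 14, so it is not minimum.

No — its capacity is 18, but the minimum cut has capacity 14.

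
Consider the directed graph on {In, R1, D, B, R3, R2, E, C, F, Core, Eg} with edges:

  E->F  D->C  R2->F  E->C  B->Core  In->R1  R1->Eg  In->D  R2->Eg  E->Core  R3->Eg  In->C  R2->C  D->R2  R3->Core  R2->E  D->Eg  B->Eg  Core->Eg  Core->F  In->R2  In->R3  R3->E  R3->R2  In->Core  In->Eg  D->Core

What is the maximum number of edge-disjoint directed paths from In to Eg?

Assign every edge capacity 1; by Menger, the answer equals the max flow.
Path In→Eg (+1); total 1.
Path In→R1→Eg (+1); total 2.
Path In→D→Eg (+1); total 3.
Path In→R3→Eg (+1); total 4.
Path In→R2→Eg (+1); total 5.
Path In→Core→Eg (+1); total 6.
No residual In→Eg path; max flow = 6.
Certifying cut of size 6: {In→Core, In→D, In→Eg, In→R1, In→R2, In→R3}.

6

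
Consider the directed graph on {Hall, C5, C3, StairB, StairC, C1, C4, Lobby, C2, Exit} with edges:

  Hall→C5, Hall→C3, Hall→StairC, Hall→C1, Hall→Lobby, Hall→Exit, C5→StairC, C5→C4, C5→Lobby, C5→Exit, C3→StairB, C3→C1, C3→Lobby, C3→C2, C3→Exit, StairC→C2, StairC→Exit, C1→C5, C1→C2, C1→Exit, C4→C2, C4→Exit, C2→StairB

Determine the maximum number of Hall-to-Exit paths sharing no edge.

Assign every edge capacity 1; by Menger, the answer equals the max flow.
Path Hall→Exit (+1); total 1.
Path Hall→C5→Exit (+1); total 2.
Path Hall→C3→Exit (+1); total 3.
Path Hall→StairC→Exit (+1); total 4.
Path Hall→C1→Exit (+1); total 5.
No residual Hall→Exit path; max flow = 5.
Certifying cut of size 5: {Hall→C1, Hall→C3, Hall→C5, Hall→Exit, Hall→StairC}.

5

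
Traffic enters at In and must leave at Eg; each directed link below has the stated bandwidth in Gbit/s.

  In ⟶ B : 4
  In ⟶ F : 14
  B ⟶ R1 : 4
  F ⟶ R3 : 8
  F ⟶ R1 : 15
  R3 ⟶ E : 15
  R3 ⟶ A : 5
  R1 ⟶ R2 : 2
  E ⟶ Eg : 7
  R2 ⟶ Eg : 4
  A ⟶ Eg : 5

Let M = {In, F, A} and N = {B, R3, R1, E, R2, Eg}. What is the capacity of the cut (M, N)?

Edges leaving {In, F, A}: In→B (4), F→R3 (8), F→R1 (15), A→Eg (5).
Cut capacity = 4 + 8 + 15 + 5 = 32.

32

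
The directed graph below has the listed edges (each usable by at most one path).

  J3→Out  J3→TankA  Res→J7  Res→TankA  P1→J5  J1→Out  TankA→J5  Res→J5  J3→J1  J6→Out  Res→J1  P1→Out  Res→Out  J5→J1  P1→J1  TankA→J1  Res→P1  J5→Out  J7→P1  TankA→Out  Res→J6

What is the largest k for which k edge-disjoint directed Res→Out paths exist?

Assign every edge capacity 1; by Menger, the answer equals the max flow.
Path Res→Out (+1); total 1.
Path Res→TankA→Out (+1); total 2.
Path Res→P1→Out (+1); total 3.
Path Res→J5→Out (+1); total 4.
Path Res→J1→Out (+1); total 5.
Path Res→J6→Out (+1); total 6.
No residual Res→Out path; max flow = 6.
Certifying cut of size 6: {J1→Out, J5→Out, P1→Out, Res→J6, Res→Out, Res→TankA}.

6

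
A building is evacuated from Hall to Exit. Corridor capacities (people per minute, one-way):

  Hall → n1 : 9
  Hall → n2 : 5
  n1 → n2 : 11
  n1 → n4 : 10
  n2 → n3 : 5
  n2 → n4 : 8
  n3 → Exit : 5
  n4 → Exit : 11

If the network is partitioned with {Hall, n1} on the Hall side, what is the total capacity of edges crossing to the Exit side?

Edges leaving {Hall, n1}: Hall→n2 (5), n1→n2 (11), n1→n4 (10).
Cut capacity = 5 + 11 + 10 = 26.

26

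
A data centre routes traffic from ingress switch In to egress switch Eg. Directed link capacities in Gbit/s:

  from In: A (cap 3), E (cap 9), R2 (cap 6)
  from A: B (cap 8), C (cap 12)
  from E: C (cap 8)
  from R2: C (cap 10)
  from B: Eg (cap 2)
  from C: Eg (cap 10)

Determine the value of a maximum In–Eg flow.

Augment In→A→B→Eg: bottleneck 2, flow now 2.
Augment In→A→C→Eg: bottleneck 1, flow now 3.
Augment In→E→C→Eg: bottleneck 8, flow now 11.
Augment In→R2→C→Eg: bottleneck 1, flow now 12.
No augmenting path remains; maximum flow = 12.
In the residual graph, reachable from In: {In, A, E, R2, B, C}.
Min-cut edges: B→Eg (2), C→Eg (10); capacity 2 + 10 = 12.
This cut is saturated, so no flow can exceed 12.

12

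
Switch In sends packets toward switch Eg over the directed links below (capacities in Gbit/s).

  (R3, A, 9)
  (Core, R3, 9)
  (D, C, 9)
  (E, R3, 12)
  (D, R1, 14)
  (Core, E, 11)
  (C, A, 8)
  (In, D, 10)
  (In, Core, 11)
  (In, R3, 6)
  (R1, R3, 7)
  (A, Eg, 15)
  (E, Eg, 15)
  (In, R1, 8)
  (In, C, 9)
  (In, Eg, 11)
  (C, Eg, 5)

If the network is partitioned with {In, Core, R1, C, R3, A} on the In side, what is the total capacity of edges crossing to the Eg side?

52

Edges leaving {In, Core, R1, C, R3, A}: In→D (10), In→Eg (11), Core→E (11), C→Eg (5), A→Eg (15).
Cut capacity = 10 + 11 + 11 + 5 + 15 = 52.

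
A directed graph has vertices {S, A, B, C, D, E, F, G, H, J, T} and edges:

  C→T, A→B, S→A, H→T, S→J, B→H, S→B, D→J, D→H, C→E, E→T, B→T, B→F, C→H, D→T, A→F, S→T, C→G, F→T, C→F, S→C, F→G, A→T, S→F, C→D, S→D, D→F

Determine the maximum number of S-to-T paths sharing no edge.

6

Assign every edge capacity 1; by Menger, the answer equals the max flow.
Path S→T (+1); total 1.
Path S→A→T (+1); total 2.
Path S→B→T (+1); total 3.
Path S→C→T (+1); total 4.
Path S→D→T (+1); total 5.
Path S→F→T (+1); total 6.
No residual S→T path; max flow = 6.
Certifying cut of size 6: {S→A, S→B, S→C, S→D, S→F, S→T}.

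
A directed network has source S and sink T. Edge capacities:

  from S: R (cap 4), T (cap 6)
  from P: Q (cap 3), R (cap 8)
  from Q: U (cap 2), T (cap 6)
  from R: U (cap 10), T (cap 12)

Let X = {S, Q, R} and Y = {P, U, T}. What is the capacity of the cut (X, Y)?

Edges leaving {S, Q, R}: S→T (6), Q→U (2), Q→T (6), R→U (10), R→T (12).
Cut capacity = 6 + 2 + 6 + 10 + 12 = 36.

36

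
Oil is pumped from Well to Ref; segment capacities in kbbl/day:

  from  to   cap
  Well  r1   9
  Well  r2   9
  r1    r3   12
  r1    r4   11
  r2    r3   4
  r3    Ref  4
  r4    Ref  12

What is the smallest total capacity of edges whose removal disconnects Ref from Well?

13

Augment Well→r1→r3→Ref: bottleneck 4, flow now 4.
Augment Well→r1→r4→Ref: bottleneck 5, flow now 9.
Augment Well→r2→r3→r1→r4→Ref: bottleneck 4, flow now 13. (uses reverse residual edge)
No augmenting path remains; maximum flow = 13.
By max-flow min-cut, the minimum cut capacity equals the max flow.
In the residual graph, reachable from Well: {Well, r2}.
Min-cut edges: Well→r1 (9), r2→r3 (4); capacity 9 + 4 = 13.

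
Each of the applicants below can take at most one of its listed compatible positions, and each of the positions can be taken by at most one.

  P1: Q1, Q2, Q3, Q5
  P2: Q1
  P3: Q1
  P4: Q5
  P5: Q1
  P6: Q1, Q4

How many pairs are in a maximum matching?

Unit-capacity flow: source→left, listed edges, right→sink; max matching = max flow.
Augmenting path P1→Q1 (+1); matched 1.
Augmenting path P4→Q5 (+1); matched 2.
Augmenting path P6→Q4 (+1); matched 3.
Augmenting path P2→Q1→P1→Q2 (+1); matched 4.
No augmenting path remains; maximum matching = 4.
König certificate: {P1, P4, P6, Q1} is a vertex cover of size 4 (every listed pair touches it), so no matching can be larger.

4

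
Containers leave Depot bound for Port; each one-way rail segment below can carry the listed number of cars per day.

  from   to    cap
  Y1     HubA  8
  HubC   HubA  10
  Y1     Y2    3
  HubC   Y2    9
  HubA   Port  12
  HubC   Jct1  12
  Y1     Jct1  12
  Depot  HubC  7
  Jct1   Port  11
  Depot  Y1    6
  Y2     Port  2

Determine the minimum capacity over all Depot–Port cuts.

Augment Depot→HubC→HubA→Port: bottleneck 7, flow now 7.
Augment Depot→Y1→HubA→Port: bottleneck 5, flow now 12.
Augment Depot→Y1→Jct1→Port: bottleneck 1, flow now 13.
No augmenting path remains; maximum flow = 13.
By max-flow min-cut, the minimum cut capacity equals the max flow.
In the residual graph, reachable from Depot: {Depot}.
Min-cut edges: Depot→HubC (7), Depot→Y1 (6); capacity 7 + 6 = 13.

13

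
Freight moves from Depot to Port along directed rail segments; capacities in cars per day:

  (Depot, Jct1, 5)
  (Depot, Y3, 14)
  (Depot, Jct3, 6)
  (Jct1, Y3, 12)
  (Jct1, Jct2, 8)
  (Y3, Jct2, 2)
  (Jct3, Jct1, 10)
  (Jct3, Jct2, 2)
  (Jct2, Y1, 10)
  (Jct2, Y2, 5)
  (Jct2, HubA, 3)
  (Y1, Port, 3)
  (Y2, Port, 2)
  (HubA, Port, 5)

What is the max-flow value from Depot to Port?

8

Augment Depot→Jct1→Jct2→Y1→Port: bottleneck 3, flow now 3.
Augment Depot→Jct1→Jct2→Y2→Port: bottleneck 2, flow now 5.
Augment Depot→Y3→Jct2→HubA→Port: bottleneck 2, flow now 7.
Augment Depot→Jct3→Jct2→HubA→Port: bottleneck 1, flow now 8.
No augmenting path remains; maximum flow = 8.
In the residual graph, reachable from Depot: {Depot, Jct1, Y3, Jct3, Jct2, Y1, Y2}.
Min-cut edges: Jct2→HubA (3), Y1→Port (3), Y2→Port (2); capacity 3 + 3 + 2 = 8.
This cut is saturated, so no flow can exceed 8.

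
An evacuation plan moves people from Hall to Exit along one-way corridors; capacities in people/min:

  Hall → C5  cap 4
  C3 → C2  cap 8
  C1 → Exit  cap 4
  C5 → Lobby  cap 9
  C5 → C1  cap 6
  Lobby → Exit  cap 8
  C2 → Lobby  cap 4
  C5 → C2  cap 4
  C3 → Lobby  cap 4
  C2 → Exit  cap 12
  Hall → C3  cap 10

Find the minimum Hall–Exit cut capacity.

14

Augment Hall→C5→Lobby→Exit: bottleneck 4, flow now 4.
Augment Hall→C3→Lobby→Exit: bottleneck 4, flow now 8.
Augment Hall→C3→C2→Exit: bottleneck 6, flow now 14.
No augmenting path remains; maximum flow = 14.
By max-flow min-cut, the minimum cut capacity equals the max flow.
In the residual graph, reachable from Hall: {Hall}.
Min-cut edges: Hall→C5 (4), Hall→C3 (10); capacity 4 + 10 = 14.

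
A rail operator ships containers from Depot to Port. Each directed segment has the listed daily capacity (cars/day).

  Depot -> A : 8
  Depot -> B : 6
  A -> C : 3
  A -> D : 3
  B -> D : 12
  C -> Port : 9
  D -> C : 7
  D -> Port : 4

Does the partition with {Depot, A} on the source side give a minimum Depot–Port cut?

Given cut capacity: 6 + 3 + 3 = 12.
Augment Depot→A→C→Port: bottleneck 3, flow now 3.
Augment Depot→A→D→Port: bottleneck 3, flow now 6.
Augment Depot→B→D→Port: bottleneck 1, flow now 7.
Augment Depot→B→D→C→Port: bottleneck 5, flow now 12.
No augmenting path remains; maximum flow = 12.
Cut capacity 12 equals the max flow, so it is a minimum cut.

Yes — it is a minimum cut (capacity 12).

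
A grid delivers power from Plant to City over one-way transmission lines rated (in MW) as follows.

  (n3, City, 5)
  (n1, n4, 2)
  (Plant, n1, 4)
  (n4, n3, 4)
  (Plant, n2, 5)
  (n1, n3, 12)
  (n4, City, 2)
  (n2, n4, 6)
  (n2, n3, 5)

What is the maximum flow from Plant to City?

Augment Plant→n1→n3→City: bottleneck 4, flow now 4.
Augment Plant→n2→n3→City: bottleneck 1, flow now 5.
Augment Plant→n2→n4→City: bottleneck 2, flow now 7.
No augmenting path remains; maximum flow = 7.
In the residual graph, reachable from Plant: {Plant, n1, n2, n3, n4}.
Min-cut edges: n3→City (5), n4→City (2); capacity 5 + 2 = 7.
This cut is saturated, so no flow can exceed 7.

7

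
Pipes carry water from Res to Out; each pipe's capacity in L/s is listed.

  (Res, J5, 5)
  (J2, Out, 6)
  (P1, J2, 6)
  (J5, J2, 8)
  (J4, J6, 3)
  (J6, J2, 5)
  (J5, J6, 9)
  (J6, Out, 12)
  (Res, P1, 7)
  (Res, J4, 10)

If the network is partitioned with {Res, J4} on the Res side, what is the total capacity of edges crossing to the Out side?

Edges leaving {Res, J4}: Res→P1 (7), Res→J5 (5), J4→J6 (3).
Cut capacity = 7 + 5 + 3 = 15.

15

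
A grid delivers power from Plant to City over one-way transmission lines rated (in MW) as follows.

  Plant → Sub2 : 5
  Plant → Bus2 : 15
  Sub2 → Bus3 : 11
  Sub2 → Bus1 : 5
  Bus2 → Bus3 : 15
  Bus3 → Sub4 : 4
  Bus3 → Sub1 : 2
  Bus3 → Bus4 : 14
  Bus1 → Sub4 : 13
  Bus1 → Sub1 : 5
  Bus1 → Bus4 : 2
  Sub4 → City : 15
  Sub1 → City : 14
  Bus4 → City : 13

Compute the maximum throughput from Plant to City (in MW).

20

Augment Plant→Sub2→Bus3→Sub4→City: bottleneck 4, flow now 4.
Augment Plant→Sub2→Bus3→Sub1→City: bottleneck 1, flow now 5.
Augment Plant→Bus2→Bus3→Sub1→City: bottleneck 1, flow now 6.
Augment Plant→Bus2→Bus3→Bus4→City: bottleneck 13, flow now 19.
Augment Plant→Bus2→Bus3→Sub2→Bus1→Sub4→City: bottleneck 1, flow now 20. (uses reverse residual edge)
No augmenting path remains; maximum flow = 20.
In the residual graph, reachable from Plant: {Plant}.
Min-cut edges: Plant→Sub2 (5), Plant→Bus2 (15); capacity 5 + 15 = 20.
This cut is saturated, so no flow can exceed 20.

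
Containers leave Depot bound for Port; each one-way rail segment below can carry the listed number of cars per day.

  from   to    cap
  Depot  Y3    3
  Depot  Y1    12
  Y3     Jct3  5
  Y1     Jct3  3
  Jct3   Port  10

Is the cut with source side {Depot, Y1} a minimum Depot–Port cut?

Given cut capacity: 3 + 3 = 6.
Augment Depot→Y3→Jct3→Port: bottleneck 3, flow now 3.
Augment Depot→Y1→Jct3→Port: bottleneck 3, flow now 6.
No augmenting path remains; maximum flow = 6.
Cut capacity 6 equals the max flow, so it is a minimum cut.

Yes — it is a minimum cut (capacity 6).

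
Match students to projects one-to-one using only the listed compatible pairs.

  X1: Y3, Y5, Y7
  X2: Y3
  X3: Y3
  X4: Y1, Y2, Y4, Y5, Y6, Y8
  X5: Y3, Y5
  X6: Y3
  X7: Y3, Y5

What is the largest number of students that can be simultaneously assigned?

Unit-capacity flow: source→left, listed edges, right→sink; max matching = max flow.
Augmenting path X1→Y3 (+1); matched 1.
Augmenting path X4→Y1 (+1); matched 2.
Augmenting path X5→Y5 (+1); matched 3.
Augmenting path X2→Y3→X1→Y7 (+1); matched 4.
No augmenting path remains; maximum matching = 4.
König certificate: {X1, X4, Y3, Y5} is a vertex cover of size 4 (every listed pair touches it), so no matching can be larger.

4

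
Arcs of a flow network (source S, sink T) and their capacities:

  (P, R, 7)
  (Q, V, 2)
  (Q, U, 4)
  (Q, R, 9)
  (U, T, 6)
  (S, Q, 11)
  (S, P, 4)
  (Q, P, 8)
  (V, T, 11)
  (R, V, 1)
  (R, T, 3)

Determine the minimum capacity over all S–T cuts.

10

Augment S→P→R→T: bottleneck 3, flow now 3.
Augment S→Q→U→T: bottleneck 4, flow now 7.
Augment S→Q→V→T: bottleneck 2, flow now 9.
Augment S→P→R→V→T: bottleneck 1, flow now 10.
No augmenting path remains; maximum flow = 10.
By max-flow min-cut, the minimum cut capacity equals the max flow.
In the residual graph, reachable from S: {S, P, Q, R}.
Min-cut edges: Q→U (4), Q→V (2), R→V (1), R→T (3); capacity 4 + 2 + 1 + 3 = 10.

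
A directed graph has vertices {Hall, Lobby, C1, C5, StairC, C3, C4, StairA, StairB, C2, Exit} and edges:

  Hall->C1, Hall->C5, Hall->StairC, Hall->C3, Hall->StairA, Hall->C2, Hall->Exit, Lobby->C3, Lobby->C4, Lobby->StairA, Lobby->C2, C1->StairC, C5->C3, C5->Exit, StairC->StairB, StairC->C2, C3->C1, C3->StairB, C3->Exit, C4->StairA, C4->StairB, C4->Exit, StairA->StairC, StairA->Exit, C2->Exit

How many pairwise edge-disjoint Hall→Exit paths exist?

5

Assign every edge capacity 1; by Menger, the answer equals the max flow.
Path Hall→Exit (+1); total 1.
Path Hall→C5→Exit (+1); total 2.
Path Hall→C3→Exit (+1); total 3.
Path Hall→StairA→Exit (+1); total 4.
Path Hall→C2→Exit (+1); total 5.
No residual Hall→Exit path; max flow = 5.
Certifying cut of size 5: {C2→Exit, Hall→C3, Hall→C5, Hall→Exit, Hall→StairA}.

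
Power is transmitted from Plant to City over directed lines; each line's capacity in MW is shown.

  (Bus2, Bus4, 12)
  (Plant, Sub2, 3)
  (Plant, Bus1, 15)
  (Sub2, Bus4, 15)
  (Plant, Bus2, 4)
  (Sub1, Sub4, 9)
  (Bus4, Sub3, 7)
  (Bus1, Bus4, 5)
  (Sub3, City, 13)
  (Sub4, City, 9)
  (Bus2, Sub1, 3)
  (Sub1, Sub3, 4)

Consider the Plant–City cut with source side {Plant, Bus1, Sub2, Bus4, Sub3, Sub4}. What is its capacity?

Edges leaving {Plant, Bus1, Sub2, Bus4, Sub3, Sub4}: Plant→Bus2 (4), Sub3→City (13), Sub4→City (9).
Cut capacity = 4 + 13 + 9 = 26.

26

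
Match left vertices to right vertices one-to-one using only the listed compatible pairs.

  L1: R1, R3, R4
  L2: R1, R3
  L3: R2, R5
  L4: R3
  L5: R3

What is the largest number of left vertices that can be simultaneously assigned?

4

Unit-capacity flow: source→left, listed edges, right→sink; max matching = max flow.
Augmenting path L1→R1 (+1); matched 1.
Augmenting path L2→R3 (+1); matched 2.
Augmenting path L3→R2 (+1); matched 3.
Augmenting path L4→R3→L2→R1→L1→R4 (+1); matched 4.
No augmenting path remains; maximum matching = 4.
König certificate: {L1, L2, L3, R3} is a vertex cover of size 4 (every listed pair touches it), so no matching can be larger.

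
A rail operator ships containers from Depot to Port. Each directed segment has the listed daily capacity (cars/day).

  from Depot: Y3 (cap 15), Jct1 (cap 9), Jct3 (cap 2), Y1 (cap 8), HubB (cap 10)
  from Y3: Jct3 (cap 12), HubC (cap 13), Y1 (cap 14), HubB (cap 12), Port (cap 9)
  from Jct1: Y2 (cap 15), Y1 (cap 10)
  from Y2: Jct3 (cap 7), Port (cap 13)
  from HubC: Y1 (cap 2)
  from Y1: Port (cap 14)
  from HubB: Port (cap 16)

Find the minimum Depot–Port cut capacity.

42

Augment Depot→Y3→Port: bottleneck 9, flow now 9.
Augment Depot→Y1→Port: bottleneck 8, flow now 17.
Augment Depot→HubB→Port: bottleneck 10, flow now 27.
Augment Depot→Y3→Y1→Port: bottleneck 6, flow now 33.
Augment Depot→Jct1→Y2→Port: bottleneck 9, flow now 42.
No augmenting path remains; maximum flow = 42.
By max-flow min-cut, the minimum cut capacity equals the max flow.
In the residual graph, reachable from Depot: {Depot, Jct3}.
Min-cut edges: Depot→Y3 (15), Depot→Jct1 (9), Depot→Y1 (8), Depot→HubB (10); capacity 15 + 9 + 8 + 10 = 42.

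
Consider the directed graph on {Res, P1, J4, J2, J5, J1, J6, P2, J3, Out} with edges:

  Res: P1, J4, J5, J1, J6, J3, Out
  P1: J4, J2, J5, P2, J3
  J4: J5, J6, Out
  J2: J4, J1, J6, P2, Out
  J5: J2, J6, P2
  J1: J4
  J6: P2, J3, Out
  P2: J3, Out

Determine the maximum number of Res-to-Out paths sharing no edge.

5

Assign every edge capacity 1; by Menger, the answer equals the max flow.
Path Res→Out (+1); total 1.
Path Res→J4→Out (+1); total 2.
Path Res→J6→Out (+1); total 3.
Path Res→P1→J2→Out (+1); total 4.
Path Res→J5→P2→Out (+1); total 5.
No residual Res→Out path; max flow = 5.
Certifying cut of size 5: {J2→Out, J4→Out, J6→Out, P2→Out, Res→Out}.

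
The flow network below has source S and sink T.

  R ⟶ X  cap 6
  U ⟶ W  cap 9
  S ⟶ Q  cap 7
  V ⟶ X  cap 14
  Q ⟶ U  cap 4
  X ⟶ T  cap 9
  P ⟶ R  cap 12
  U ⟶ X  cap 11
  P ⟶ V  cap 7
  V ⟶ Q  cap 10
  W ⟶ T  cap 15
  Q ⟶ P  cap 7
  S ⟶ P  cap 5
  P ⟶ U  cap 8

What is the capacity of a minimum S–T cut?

12

Augment S→P→R→X→T: bottleneck 5, flow now 5.
Augment S→Q→U→W→T: bottleneck 4, flow now 9.
Augment S→Q→P→R→X→T: bottleneck 1, flow now 10.
Augment S→Q→P→U→W→T: bottleneck 2, flow now 12.
No augmenting path remains; maximum flow = 12.
By max-flow min-cut, the minimum cut capacity equals the max flow.
In the residual graph, reachable from S: {S}.
Min-cut edges: S→P (5), S→Q (7); capacity 5 + 7 = 12.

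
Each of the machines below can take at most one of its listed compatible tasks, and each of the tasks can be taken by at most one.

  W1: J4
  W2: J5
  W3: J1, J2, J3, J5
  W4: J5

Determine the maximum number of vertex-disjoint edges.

Unit-capacity flow: source→left, listed edges, right→sink; max matching = max flow.
Augmenting path W1→J4 (+1); matched 1.
Augmenting path W2→J5 (+1); matched 2.
Augmenting path W3→J1 (+1); matched 3.
No augmenting path remains; maximum matching = 3.
König certificate: {W1, W3, J5} is a vertex cover of size 3 (every listed pair touches it), so no matching can be larger.

3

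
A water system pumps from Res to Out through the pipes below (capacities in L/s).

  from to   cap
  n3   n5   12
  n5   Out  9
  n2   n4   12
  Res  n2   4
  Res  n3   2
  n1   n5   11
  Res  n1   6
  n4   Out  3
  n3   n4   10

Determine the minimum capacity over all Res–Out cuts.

11

Augment Res→n1→n5→Out: bottleneck 6, flow now 6.
Augment Res→n2→n4→Out: bottleneck 3, flow now 9.
Augment Res→n3→n5→Out: bottleneck 2, flow now 11.
No augmenting path remains; maximum flow = 11.
By max-flow min-cut, the minimum cut capacity equals the max flow.
In the residual graph, reachable from Res: {Res, n2, n4}.
Min-cut edges: Res→n1 (6), Res→n3 (2), n4→Out (3); capacity 6 + 2 + 3 = 11.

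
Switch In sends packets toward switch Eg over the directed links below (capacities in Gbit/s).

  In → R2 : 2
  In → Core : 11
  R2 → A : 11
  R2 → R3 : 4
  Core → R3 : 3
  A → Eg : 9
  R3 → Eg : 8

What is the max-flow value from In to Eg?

Augment In→R2→A→Eg: bottleneck 2, flow now 2.
Augment In→Core→R3→Eg: bottleneck 3, flow now 5.
No augmenting path remains; maximum flow = 5.
In the residual graph, reachable from In: {In, Core}.
Min-cut edges: In→R2 (2), Core→R3 (3); capacity 2 + 3 = 5.
This cut is saturated, so no flow can exceed 5.

5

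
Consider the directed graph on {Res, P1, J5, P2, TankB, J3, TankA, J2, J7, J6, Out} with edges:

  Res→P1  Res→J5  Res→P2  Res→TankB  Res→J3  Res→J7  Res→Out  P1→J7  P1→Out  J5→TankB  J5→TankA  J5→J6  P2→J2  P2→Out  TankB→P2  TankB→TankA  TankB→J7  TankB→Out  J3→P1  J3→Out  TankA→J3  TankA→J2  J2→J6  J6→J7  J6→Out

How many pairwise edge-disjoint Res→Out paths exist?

Assign every edge capacity 1; by Menger, the answer equals the max flow.
Path Res→Out (+1); total 1.
Path Res→P1→Out (+1); total 2.
Path Res→P2→Out (+1); total 3.
Path Res→TankB→Out (+1); total 4.
Path Res→J3→Out (+1); total 5.
Path Res→J5→J6→Out (+1); total 6.
No residual Res→Out path; max flow = 6.
Certifying cut of size 6: {Res→J3, Res→J5, Res→Out, Res→P1, Res→P2, Res→TankB}.

6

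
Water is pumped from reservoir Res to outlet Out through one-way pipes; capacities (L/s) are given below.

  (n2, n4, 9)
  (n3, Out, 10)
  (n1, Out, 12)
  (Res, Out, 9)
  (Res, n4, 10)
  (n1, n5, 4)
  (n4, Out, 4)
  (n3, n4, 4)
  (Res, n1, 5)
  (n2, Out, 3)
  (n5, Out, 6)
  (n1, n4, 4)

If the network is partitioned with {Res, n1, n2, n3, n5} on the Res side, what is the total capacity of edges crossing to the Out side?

Edges leaving {Res, n1, n2, n3, n5}: Res→n4 (10), Res→Out (9), n1→n4 (4), n1→Out (12), n2→n4 (9), n2→Out (3), n3→n4 (4), n3→Out (10), n5→Out (6).
Cut capacity = 10 + 9 + 4 + 12 + 9 + 3 + 4 + 10 + 6 = 67.

67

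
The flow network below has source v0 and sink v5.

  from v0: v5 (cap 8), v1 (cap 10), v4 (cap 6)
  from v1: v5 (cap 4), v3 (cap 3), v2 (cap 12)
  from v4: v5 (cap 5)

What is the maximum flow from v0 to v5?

Augment v0→v5: bottleneck 8, flow now 8.
Augment v0→v1→v5: bottleneck 4, flow now 12.
Augment v0→v4→v5: bottleneck 5, flow now 17.
No augmenting path remains; maximum flow = 17.
In the residual graph, reachable from v0: {v0, v1, v2, v3, v4}.
Min-cut edges: v0→v5 (8), v1→v5 (4), v4→v5 (5); capacity 8 + 4 + 5 = 17.
This cut is saturated, so no flow can exceed 17.

17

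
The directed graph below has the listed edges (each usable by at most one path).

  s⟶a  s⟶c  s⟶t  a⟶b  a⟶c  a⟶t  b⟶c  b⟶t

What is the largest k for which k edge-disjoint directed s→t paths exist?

2

Assign every edge capacity 1; by Menger, the answer equals the max flow.
Path s→t (+1); total 1.
Path s→a→t (+1); total 2.
No residual s→t path; max flow = 2.
Certifying cut of size 2: {s→a, s→t}.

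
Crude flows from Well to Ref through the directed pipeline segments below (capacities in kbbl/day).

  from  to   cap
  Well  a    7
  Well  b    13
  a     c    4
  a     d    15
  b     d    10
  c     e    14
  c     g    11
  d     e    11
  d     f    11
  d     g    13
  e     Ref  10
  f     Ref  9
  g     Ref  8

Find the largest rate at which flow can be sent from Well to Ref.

Augment Well→a→c→e→Ref: bottleneck 4, flow now 4.
Augment Well→a→d→e→Ref: bottleneck 3, flow now 7.
Augment Well→b→d→e→Ref: bottleneck 3, flow now 10.
Augment Well→b→d→f→Ref: bottleneck 7, flow now 17.
No augmenting path remains; maximum flow = 17.
In the residual graph, reachable from Well: {Well, b}.
Min-cut edges: Well→a (7), b→d (10); capacity 7 + 10 = 17.
This cut is saturated, so no flow can exceed 17.

17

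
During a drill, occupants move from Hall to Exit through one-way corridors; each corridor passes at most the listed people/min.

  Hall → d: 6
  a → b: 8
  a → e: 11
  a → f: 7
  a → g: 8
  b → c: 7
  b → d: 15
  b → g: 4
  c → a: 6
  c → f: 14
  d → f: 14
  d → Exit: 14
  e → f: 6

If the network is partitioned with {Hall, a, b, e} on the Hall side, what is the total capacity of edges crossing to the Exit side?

Edges leaving {Hall, a, b, e}: Hall→d (6), a→f (7), a→g (8), b→c (7), b→d (15), b→g (4), e→f (6).
Cut capacity = 6 + 7 + 8 + 7 + 15 + 4 + 6 = 53.

53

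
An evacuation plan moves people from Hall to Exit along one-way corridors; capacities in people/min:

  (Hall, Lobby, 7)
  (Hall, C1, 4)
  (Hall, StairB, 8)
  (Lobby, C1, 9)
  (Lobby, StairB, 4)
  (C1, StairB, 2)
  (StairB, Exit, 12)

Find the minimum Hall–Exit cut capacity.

12

Augment Hall→StairB→Exit: bottleneck 8, flow now 8.
Augment Hall→Lobby→StairB→Exit: bottleneck 4, flow now 12.
No augmenting path remains; maximum flow = 12.
By max-flow min-cut, the minimum cut capacity equals the max flow.
In the residual graph, reachable from Hall: {Hall, Lobby, C1, StairB}.
Min-cut edges: StairB→Exit (12); capacity 12 = 12.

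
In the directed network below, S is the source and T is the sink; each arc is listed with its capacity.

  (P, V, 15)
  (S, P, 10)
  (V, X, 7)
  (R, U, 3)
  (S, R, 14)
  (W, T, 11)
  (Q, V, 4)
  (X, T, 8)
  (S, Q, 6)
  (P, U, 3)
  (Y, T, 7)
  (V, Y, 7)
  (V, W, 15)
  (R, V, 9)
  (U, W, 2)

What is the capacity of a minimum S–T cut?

25

Augment S→P→U→W→T: bottleneck 2, flow now 2.
Augment S→P→V→W→T: bottleneck 8, flow now 10.
Augment S→Q→V→W→T: bottleneck 1, flow now 11.
Augment S→Q→V→X→T: bottleneck 3, flow now 14.
Augment S→R→V→X→T: bottleneck 4, flow now 18.
Augment S→R→V→Y→T: bottleneck 5, flow now 23.
Augment S→R→U→P→V→Y→T: bottleneck 2, flow now 25. (uses reverse residual edge)
No augmenting path remains; maximum flow = 25.
By max-flow min-cut, the minimum cut capacity equals the max flow.
In the residual graph, reachable from S: {S, Q, R, U}.
Min-cut edges: S→P (10), Q→V (4), R→V (9), U→W (2); capacity 10 + 4 + 9 + 2 = 25.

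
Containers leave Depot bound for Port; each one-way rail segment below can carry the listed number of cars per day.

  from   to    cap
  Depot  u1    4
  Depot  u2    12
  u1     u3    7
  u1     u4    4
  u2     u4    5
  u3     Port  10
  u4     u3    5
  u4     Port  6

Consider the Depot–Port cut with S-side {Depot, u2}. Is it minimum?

Yes — it is a minimum cut (capacity 9).

Given cut capacity: 4 + 5 = 9.
Augment Depot→u1→u3→Port: bottleneck 4, flow now 4.
Augment Depot→u2→u4→Port: bottleneck 5, flow now 9.
No augmenting path remains; maximum flow = 9.
Cut capacity 9 equals the max flow, so it is a minimum cut.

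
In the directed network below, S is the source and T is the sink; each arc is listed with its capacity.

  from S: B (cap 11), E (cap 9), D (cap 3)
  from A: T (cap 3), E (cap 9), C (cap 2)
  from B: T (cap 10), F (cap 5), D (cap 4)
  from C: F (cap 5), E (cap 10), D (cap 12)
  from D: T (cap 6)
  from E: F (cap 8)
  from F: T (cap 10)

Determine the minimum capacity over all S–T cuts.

Augment S→B→T: bottleneck 10, flow now 10.
Augment S→D→T: bottleneck 3, flow now 13.
Augment S→B→D→T: bottleneck 1, flow now 14.
Augment S→E→F→T: bottleneck 8, flow now 22.
No augmenting path remains; maximum flow = 22.
By max-flow min-cut, the minimum cut capacity equals the max flow.
In the residual graph, reachable from S: {S, E}.
Min-cut edges: S→B (11), S→D (3), E→F (8); capacity 11 + 3 + 8 = 22.

22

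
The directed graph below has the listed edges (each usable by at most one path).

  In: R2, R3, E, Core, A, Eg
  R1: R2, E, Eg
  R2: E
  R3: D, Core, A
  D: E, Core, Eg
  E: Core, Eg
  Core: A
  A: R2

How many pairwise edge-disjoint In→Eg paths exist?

Assign every edge capacity 1; by Menger, the answer equals the max flow.
Path In→Eg (+1); total 1.
Path In→E→Eg (+1); total 2.
Path In→R3→D→Eg (+1); total 3.
No residual In→Eg path; max flow = 3.
Certifying cut of size 3: {E→Eg, In→Eg, In→R3}.

3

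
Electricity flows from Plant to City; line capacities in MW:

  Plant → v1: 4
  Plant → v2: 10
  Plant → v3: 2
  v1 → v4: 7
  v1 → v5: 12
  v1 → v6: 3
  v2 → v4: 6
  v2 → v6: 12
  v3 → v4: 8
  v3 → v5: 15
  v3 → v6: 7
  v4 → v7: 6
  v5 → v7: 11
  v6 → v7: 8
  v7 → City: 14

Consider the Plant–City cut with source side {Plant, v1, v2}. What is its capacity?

Edges leaving {Plant, v1, v2}: Plant→v3 (2), v1→v4 (7), v1→v5 (12), v1→v6 (3), v2→v4 (6), v2→v6 (12).
Cut capacity = 2 + 7 + 12 + 3 + 6 + 12 = 42.

42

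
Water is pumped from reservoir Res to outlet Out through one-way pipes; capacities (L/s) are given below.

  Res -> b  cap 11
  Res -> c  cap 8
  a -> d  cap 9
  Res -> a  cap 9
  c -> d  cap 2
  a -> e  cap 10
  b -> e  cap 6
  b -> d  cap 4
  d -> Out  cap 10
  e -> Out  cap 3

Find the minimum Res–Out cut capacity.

13

Augment Res→a→d→Out: bottleneck 9, flow now 9.
Augment Res→b→d→Out: bottleneck 1, flow now 10.
Augment Res→b→e→Out: bottleneck 3, flow now 13.
No augmenting path remains; maximum flow = 13.
By max-flow min-cut, the minimum cut capacity equals the max flow.
In the residual graph, reachable from Res: {Res, a, b, c, d, e}.
Min-cut edges: d→Out (10), e→Out (3); capacity 10 + 3 = 13.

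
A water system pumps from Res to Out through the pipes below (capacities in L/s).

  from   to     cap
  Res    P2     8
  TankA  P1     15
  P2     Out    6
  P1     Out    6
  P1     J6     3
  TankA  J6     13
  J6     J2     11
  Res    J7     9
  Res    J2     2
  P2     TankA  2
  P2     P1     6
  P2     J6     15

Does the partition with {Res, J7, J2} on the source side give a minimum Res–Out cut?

Yes — it is a minimum cut (capacity 8).

Given cut capacity: 8 = 8.
Augment Res→P2→Out: bottleneck 6, flow now 6.
Augment Res→P2→P1→Out: bottleneck 2, flow now 8.
No augmenting path remains; maximum flow = 8.
Cut capacity 8 equals the max flow, so it is a minimum cut.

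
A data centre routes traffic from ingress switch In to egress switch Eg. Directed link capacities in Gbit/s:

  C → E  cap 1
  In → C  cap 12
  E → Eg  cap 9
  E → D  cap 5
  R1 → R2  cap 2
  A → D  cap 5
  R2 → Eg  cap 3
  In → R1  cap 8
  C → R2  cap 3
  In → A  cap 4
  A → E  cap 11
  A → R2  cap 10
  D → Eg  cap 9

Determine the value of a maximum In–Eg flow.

Augment In→C→E→Eg: bottleneck 1, flow now 1.
Augment In→C→R2→Eg: bottleneck 3, flow now 4.
Augment In→A→E→Eg: bottleneck 4, flow now 8.
No augmenting path remains; maximum flow = 8.
In the residual graph, reachable from In: {In, C, R1, R2}.
Min-cut edges: In→A (4), C→E (1), R2→Eg (3); capacity 4 + 1 + 3 = 8.
This cut is saturated, so no flow can exceed 8.

8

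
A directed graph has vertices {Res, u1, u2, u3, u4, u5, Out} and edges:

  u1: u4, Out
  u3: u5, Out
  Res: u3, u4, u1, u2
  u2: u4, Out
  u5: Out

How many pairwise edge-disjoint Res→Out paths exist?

3

Assign every edge capacity 1; by Menger, the answer equals the max flow.
Path Res→u1→Out (+1); total 1.
Path Res→u2→Out (+1); total 2.
Path Res→u3→Out (+1); total 3.
No residual Res→Out path; max flow = 3.
Certifying cut of size 3: {Res→u1, Res→u2, Res→u3}.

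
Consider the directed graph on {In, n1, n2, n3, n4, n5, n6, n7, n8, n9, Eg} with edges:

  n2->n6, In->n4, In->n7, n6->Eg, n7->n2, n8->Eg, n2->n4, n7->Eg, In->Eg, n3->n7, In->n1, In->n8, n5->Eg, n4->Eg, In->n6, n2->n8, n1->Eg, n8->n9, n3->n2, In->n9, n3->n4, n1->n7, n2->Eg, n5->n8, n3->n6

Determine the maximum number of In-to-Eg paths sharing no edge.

Assign every edge capacity 1; by Menger, the answer equals the max flow.
Path In→Eg (+1); total 1.
Path In→n1→Eg (+1); total 2.
Path In→n4→Eg (+1); total 3.
Path In→n6→Eg (+1); total 4.
Path In→n7→Eg (+1); total 5.
Path In→n8→Eg (+1); total 6.
No residual In→Eg path; max flow = 6.
Certifying cut of size 6: {In→Eg, In→n1, In→n4, In→n6, In→n7, In→n8}.

6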